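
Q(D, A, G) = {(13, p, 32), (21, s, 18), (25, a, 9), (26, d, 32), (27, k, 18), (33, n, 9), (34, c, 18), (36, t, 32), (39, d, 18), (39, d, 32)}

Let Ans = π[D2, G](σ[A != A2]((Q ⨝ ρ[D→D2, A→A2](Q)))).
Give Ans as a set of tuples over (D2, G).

{(13, 32), (21, 18), (25, 9), (26, 32), (27, 18), (33, 9), (34, 18), (36, 32), (39, 18), (39, 32)}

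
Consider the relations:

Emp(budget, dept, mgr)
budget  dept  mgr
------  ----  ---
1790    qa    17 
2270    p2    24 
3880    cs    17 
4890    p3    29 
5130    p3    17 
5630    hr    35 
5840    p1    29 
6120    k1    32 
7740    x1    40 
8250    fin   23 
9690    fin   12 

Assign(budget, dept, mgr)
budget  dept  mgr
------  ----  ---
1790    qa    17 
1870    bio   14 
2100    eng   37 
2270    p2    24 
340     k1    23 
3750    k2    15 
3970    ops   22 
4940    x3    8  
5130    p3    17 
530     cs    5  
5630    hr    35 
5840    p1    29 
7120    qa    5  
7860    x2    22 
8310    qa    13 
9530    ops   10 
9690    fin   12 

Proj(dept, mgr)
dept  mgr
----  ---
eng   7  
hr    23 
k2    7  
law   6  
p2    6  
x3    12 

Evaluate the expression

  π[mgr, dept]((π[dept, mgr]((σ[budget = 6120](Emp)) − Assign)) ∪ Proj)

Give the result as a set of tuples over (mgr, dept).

{(12, x3), (23, hr), (32, k1), (6, law), (6, p2), (7, eng), (7, k2)}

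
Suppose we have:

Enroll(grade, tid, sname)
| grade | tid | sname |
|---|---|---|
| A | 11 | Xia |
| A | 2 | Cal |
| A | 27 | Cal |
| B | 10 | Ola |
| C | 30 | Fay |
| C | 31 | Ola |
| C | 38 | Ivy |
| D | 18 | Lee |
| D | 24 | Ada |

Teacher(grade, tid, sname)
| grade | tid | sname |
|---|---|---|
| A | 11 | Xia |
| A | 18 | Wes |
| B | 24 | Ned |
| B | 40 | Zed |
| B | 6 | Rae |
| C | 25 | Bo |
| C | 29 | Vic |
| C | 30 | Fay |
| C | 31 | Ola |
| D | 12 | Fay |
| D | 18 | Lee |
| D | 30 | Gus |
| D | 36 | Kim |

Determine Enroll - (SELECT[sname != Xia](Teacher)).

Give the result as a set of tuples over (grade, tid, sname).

{(A, 11, Xia), (A, 2, Cal), (A, 27, Cal), (B, 10, Ola), (C, 38, Ivy), (D, 24, Ada)}

Filtering on sname != Xia leaves {(A, 18, Wes), (B, 24, Ned), (B, 40, Zed), (B, 6, Rae), (C, 25, Bo), (C, 29, Vic), (C, 30, Fay), (C, 31, Ola), (D, 12, Fay), (D, 18, Lee), (D, 30, Gus), (D, 36, Kim)}.
Taking the difference: {(A, 11, Xia), (A, 2, Cal), (A, 27, Cal), (B, 10, Ola), (C, 38, Ivy), (D, 24, Ada)}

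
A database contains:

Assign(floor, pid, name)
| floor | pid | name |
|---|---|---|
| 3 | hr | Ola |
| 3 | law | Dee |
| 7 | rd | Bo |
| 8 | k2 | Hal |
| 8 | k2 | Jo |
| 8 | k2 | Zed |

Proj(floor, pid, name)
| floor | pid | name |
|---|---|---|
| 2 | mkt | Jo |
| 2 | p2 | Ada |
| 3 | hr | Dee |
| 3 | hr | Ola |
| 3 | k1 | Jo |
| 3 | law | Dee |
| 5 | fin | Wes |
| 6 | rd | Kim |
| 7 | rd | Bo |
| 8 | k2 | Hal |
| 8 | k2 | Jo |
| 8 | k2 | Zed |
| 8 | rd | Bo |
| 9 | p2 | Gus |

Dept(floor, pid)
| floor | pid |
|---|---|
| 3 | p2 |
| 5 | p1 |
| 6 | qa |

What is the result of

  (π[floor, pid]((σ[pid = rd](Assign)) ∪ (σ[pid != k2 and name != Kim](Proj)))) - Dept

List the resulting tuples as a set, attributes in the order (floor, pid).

{(2, mkt), (2, p2), (3, hr), (3, k1), (3, law), (5, fin), (7, rd), (8, rd), (9, p2)}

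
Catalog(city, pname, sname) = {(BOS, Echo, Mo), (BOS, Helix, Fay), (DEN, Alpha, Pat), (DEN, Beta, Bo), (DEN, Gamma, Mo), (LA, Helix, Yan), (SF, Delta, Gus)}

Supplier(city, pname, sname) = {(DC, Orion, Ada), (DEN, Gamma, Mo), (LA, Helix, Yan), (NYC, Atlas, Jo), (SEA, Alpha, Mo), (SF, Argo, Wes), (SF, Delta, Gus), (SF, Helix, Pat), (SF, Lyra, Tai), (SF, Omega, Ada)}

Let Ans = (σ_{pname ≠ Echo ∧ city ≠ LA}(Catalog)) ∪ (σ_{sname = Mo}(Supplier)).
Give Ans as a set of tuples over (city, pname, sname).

{(BOS, Helix, Fay), (DEN, Alpha, Pat), (DEN, Beta, Bo), (DEN, Gamma, Mo), (SEA, Alpha, Mo), (SF, Delta, Gus)}

Apply σ_{pname ≠ Echo ∧ city ≠ LA}; surviving tuples: {(BOS, Helix, Fay), (DEN, Alpha, Pat), (DEN, Beta, Bo), (DEN, Gamma, Mo), (SF, Delta, Gus)}
Apply σ_{sname = Mo}; surviving tuples: {(DEN, Gamma, Mo), (SEA, Alpha, Mo)}
Union: {(BOS, Helix, Fay), (DEN, Alpha, Pat), (DEN, Beta, Bo), (DEN, Gamma, Mo), (SF, Delta, Gus)} with {(DEN, Gamma, Mo), (SEA, Alpha, Mo)} → {(BOS, Helix, Fay), (DEN, Alpha, Pat), (DEN, Beta, Bo), (DEN, Gamma, Mo), (SEA, Alpha, Mo), (SF, Delta, Gus)}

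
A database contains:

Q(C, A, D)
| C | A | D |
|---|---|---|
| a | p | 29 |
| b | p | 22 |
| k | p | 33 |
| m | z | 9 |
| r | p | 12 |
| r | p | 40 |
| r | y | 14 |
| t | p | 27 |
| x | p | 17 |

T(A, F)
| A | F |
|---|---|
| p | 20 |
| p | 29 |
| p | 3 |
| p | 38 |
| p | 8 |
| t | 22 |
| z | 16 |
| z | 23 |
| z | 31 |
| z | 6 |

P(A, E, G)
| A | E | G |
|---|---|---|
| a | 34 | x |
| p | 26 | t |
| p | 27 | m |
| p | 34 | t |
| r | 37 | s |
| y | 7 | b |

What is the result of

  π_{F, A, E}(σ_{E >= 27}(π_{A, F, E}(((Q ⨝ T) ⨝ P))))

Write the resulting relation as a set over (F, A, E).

{(20, p, 27), (20, p, 34), (29, p, 27), (29, p, 34), (3, p, 27), (3, p, 34), (38, p, 27), (38, p, 34), (8, p, 27), (8, p, 34)}

Joining Q and T on A yields {(a, p, 29, 20), (a, p, 29, 29), (a, p, 29, 3), (a, p, 29, 38), (a, p, 29, 8), (b, p, 22, 20), (b, p, 22, 29), (b, p, 22, 3), (b, p, 22, 38), (b, p, 22, 8), (k, p, 33, 20), (k, p, 33, 29), (k, p, 33, 3), (k, p, 33, 38), (k, p, 33, 8), (m, z, 9, 16), (m, z, 9, 23), (m, z, 9, 31), (m, z, 9, 6), (r, p, 12, 20), (r, p, 12, 29), (r, p, 12, 3), (r, p, 12, 38), (r, p, 12, 8), (r, p, 40, 20), (r, p, 40, 29), (r, p, 40, 3), (r, p, 40, 38), (r, p, 40, 8), (t, p, 27, 20), (t, p, 27, 29), (t, p, 27, 3), (t, p, 27, 38), (t, p, 27, 8), (x, p, 17, 20), (x, p, 17, 29), (x, p, 17, 3), (x, p, 17, 38), (x, p, 17, 8)}.
Joining (Q ⨝ T) and P on A yields {(a, p, 29, 20, 26, t), (a, p, 29, 20, 27, m), (a, p, 29, 20, 34, t), (a, p, 29, 29, 26, t), (a, p, 29, 29, 27, m), (a, p, 29, 29, 34, t), (a, p, 29, 3, 26, t), (a, p, 29, 3, 27, m), (a, p, 29, 3, 34, t), (a, p, 29, 38, 26, t), (a, p, 29, 38, 27, m), (a, p, 29, 38, 34, t), (a, p, 29, 8, 26, t), (a, p, 29, 8, 27, m), (a, p, 29, 8, 34, t), (b, p, 22, 20, 26, t), (b, p, 22, 20, 27, m), (b, p, 22, 20, 34, t), (b, p, 22, 29, 26, t), (b, p, 22, 29, 27, m), (b, p, 22, 29, 34, t), (b, p, 22, 3, 26, t), (b, p, 22, 3, 27, m), (b, p, 22, 3, 34, t), (b, p, 22, 38, 26, t), (b, p, 22, 38, 27, m), (b, p, 22, 38, 34, t), (b, p, 22, 8, 26, t), (b, p, 22, 8, 27, m), (b, p, 22, 8, 34, t), (k, p, 33, 20, 26, t), (k, p, 33, 20, 27, m), (k, p, 33, 20, 34, t), (k, p, 33, 29, 26, t), (k, p, 33, 29, 27, m), (k, p, 33, 29, 34, t), (k, p, 33, 3, 26, t), (k, p, 33, 3, 27, m), (k, p, 33, 3, 34, t), (k, p, 33, 38, 26, t), (k, p, 33, 38, 27, m), (k, p, 33, 38, 34, t), (k, p, 33, 8, 26, t), (k, p, 33, 8, 27, m), (k, p, 33, 8, 34, t), (r, p, 12, 20, 26, t), (r, p, 12, 20, 27, m), (r, p, 12, 20, 34, t), (r, p, 12, 29, 26, t), (r, p, 12, 29, 27, m), (r, p, 12, 29, 34, t), (r, p, 12, 3, 26, t), (r, p, 12, 3, 27, m), (r, p, 12, 3, 34, t), (r, p, 12, 38, 26, t), (r, p, 12, 38, 27, m), (r, p, 12, 38, 34, t), (r, p, 12, 8, 26, t), (r, p, 12, 8, 27, m), (r, p, 12, 8, 34, t), (r, p, 40, 20, 26, t), (r, p, 40, 20, 27, m), (r, p, 40, 20, 34, t), (r, p, 40, 29, 26, t), (r, p, 40, 29, 27, m), (r, p, 40, 29, 34, t), (r, p, 40, 3, 26, t), (r, p, 40, 3, 27, m), (r, p, 40, 3, 34, t), (r, p, 40, 38, 26, t), (r, p, 40, 38, 27, m), (r, p, 40, 38, 34, t), (r, p, 40, 8, 26, t), (r, p, 40, 8, 27, m), (r, p, 40, 8, 34, t), (t, p, 27, 20, 26, t), (t, p, 27, 20, 27, m), (t, p, 27, 20, 34, t), (t, p, 27, 29, 26, t), (t, p, 27, 29, 27, m), (t, p, 27, 29, 34, t), (t, p, 27, 3, 26, t), (t, p, 27, 3, 27, m), (t, p, 27, 3, 34, t), (t, p, 27, 38, 26, t), (t, p, 27, 38, 27, m), (t, p, 27, 38, 34, t), (t, p, 27, 8, 26, t), (t, p, 27, 8, 27, m), (t, p, 27, 8, 34, t), (x, p, 17, 20, 26, t), (x, p, 17, 20, 27, m), (x, p, 17, 20, 34, t), (x, p, 17, 29, 26, t), (x, p, 17, 29, 27, m), (x, p, 17, 29, 34, t), (x, p, 17, 3, 26, t), (x, p, 17, 3, 27, m), (x, p, 17, 3, 34, t), (x, p, 17, 38, 26, t), (x, p, 17, 38, 27, m), (x, p, 17, 38, 34, t), (x, p, 17, 8, 26, t), (x, p, 17, 8, 27, m), (x, p, 17, 8, 34, t)}.
π_{A, F, E} gives {(p, 20, 26), (p, 20, 27), (p, 20, 34), (p, 29, 26), (p, 29, 27), (p, 29, 34), (p, 3, 26), (p, 3, 27), (p, 3, 34), (p, 38, 26), (p, 38, 27), (p, 38, 34), (p, 8, 26), (p, 8, 27), (p, 8, 34)} (90 duplicate(s) eliminated).
Selection E >= 27: {(p, 20, 27), (p, 20, 34), (p, 29, 27), (p, 29, 34), (p, 3, 27), (p, 3, 34), (p, 38, 27), (p, 38, 34), (p, 8, 27), (p, 8, 34)}
π_{F, A, E} gives {(20, p, 27), (20, p, 34), (29, p, 27), (29, p, 34), (3, p, 27), (3, p, 34), (38, p, 27), (38, p, 34), (8, p, 27), (8, p, 34)}.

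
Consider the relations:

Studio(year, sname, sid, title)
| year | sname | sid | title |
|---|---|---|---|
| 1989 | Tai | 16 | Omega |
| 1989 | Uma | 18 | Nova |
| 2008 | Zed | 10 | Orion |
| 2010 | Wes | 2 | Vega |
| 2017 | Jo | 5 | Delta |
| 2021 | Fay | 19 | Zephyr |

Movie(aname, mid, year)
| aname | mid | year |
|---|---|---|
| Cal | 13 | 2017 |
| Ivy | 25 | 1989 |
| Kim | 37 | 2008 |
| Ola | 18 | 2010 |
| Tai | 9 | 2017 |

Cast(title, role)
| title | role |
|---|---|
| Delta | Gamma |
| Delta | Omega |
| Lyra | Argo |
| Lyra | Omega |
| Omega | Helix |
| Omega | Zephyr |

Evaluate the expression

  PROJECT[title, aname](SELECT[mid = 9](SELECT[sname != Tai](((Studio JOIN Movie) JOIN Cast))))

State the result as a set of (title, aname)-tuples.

{(Delta, Tai)}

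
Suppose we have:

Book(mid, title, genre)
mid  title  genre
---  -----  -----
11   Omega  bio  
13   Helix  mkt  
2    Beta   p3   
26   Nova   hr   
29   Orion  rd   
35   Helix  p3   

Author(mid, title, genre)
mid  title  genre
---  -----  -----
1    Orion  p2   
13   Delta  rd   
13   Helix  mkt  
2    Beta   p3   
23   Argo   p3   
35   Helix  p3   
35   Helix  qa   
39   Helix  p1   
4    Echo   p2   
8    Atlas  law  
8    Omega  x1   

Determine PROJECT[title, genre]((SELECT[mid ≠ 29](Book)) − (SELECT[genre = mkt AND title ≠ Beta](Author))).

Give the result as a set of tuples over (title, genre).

Selection mid ≠ 29: {(11, Omega, bio), (13, Helix, mkt), (2, Beta, p3), (26, Nova, hr), (35, Helix, p3)}
Selection genre = mkt AND title ≠ Beta: {(13, Helix, mkt)}
Taking the difference: {(11, Omega, bio), (2, Beta, p3), (26, Nova, hr), (35, Helix, p3)}
Projecting to title, genre: {(Beta, p3), (Helix, p3), (Nova, hr), (Omega, bio)}

{(Beta, p3), (Helix, p3), (Nova, hr), (Omega, bio)}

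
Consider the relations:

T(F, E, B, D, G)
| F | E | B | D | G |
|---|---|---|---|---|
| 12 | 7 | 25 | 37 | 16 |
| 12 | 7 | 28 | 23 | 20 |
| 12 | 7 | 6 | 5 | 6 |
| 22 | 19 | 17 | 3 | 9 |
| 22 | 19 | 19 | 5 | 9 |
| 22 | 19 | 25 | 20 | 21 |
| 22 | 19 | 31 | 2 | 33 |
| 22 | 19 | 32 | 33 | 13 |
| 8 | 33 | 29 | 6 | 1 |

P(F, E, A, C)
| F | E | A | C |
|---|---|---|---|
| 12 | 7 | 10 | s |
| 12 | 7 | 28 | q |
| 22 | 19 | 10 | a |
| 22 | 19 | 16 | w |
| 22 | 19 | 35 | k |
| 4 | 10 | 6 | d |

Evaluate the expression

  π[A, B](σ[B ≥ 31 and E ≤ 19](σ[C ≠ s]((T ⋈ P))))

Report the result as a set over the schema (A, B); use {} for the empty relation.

{(10, 31), (10, 32), (16, 31), (16, 32), (35, 31), (35, 32)}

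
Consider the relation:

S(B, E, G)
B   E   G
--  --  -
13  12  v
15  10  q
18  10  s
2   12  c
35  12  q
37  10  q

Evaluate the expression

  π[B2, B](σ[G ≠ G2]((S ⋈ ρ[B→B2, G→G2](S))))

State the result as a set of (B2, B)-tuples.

{(13, 2), (13, 35), (15, 18), (18, 15), (18, 37), (2, 13), (2, 35), (35, 13), (35, 2), (37, 18)}

ρ[B→B2, G→G2]: schema becomes (B2, E, G2); tuples unchanged.
Joining S and ρ[B→B2, G→G2](S) on E yields {(13, 12, v, 13, v), (13, 12, v, 2, c), (13, 12, v, 35, q), (15, 10, q, 15, q), (15, 10, q, 18, s), (15, 10, q, 37, q), (18, 10, s, 15, q), (18, 10, s, 18, s), (18, 10, s, 37, q), (2, 12, c, 13, v), (2, 12, c, 2, c), (2, 12, c, 35, q), (35, 12, q, 13, v), (35, 12, q, 2, c), (35, 12, q, 35, q), (37, 10, q, 15, q), (37, 10, q, 18, s), (37, 10, q, 37, q)}.
Apply σ_{G ≠ G2}; surviving tuples: {(13, 12, v, 2, c), (13, 12, v, 35, q), (15, 10, q, 18, s), (18, 10, s, 15, q), (18, 10, s, 37, q), (2, 12, c, 13, v), (2, 12, c, 35, q), (35, 12, q, 13, v), (35, 12, q, 2, c), (37, 10, q, 18, s)}
Projecting to B2, B: {(13, 2), (13, 35), (15, 18), (18, 15), (18, 37), (2, 13), (2, 35), (35, 13), (35, 2), (37, 18)}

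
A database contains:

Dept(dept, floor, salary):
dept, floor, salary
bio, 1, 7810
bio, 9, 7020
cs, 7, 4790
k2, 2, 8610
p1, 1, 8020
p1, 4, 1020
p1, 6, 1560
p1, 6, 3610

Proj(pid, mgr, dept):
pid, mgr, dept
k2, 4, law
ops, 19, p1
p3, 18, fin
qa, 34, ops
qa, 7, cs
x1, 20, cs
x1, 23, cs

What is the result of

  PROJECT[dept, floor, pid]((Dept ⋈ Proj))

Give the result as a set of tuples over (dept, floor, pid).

{(cs, 7, qa), (cs, 7, x1), (p1, 1, ops), (p1, 4, ops), (p1, 6, ops)}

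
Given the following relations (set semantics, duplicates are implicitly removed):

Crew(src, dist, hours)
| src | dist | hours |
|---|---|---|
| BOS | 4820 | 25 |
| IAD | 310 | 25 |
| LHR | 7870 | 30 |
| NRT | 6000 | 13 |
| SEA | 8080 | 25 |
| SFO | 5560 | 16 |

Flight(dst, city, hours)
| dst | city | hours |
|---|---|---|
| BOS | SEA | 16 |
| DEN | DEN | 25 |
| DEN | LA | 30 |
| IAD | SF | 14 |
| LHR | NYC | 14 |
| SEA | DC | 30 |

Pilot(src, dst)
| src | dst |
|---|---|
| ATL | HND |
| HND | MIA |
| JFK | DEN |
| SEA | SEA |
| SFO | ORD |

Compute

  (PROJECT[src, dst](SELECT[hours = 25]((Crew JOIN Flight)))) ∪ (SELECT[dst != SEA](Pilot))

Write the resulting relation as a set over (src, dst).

Joining Crew and Flight on hours yields {(BOS, 4820, 25, DEN, DEN), (IAD, 310, 25, DEN, DEN), (LHR, 7870, 30, DEN, LA), (LHR, 7870, 30, SEA, DC), (SEA, 8080, 25, DEN, DEN), (SFO, 5560, 16, BOS, SEA)}.
σ[hours = 25]: keep tuples satisfying hours = 25 → {(BOS, 4820, 25, DEN, DEN), (IAD, 310, 25, DEN, DEN), (SEA, 8080, 25, DEN, DEN)}
Keep only column(s) src, dst: {(BOS, DEN), (IAD, DEN), (SEA, DEN)}
σ[dst != SEA]: keep tuples satisfying dst != SEA → {(ATL, HND), (HND, MIA), (JFK, DEN), (SFO, ORD)}
Taking the union: {(ATL, HND), (BOS, DEN), (HND, MIA), (IAD, DEN), (JFK, DEN), (SEA, DEN), (SFO, ORD)}

{(ATL, HND), (BOS, DEN), (HND, MIA), (IAD, DEN), (JFK, DEN), (SEA, DEN), (SFO, ORD)}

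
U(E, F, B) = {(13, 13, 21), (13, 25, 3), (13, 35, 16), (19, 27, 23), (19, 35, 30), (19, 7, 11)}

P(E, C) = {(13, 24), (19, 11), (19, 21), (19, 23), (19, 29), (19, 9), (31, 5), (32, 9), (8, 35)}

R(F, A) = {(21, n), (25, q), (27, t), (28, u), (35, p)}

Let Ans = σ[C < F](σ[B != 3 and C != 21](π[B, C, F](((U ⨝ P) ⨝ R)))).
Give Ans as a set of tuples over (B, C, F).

{(16, 24, 35), (23, 11, 27), (23, 23, 27), (23, 9, 27), (30, 11, 35), (30, 23, 35), (30, 29, 35), (30, 9, 35)}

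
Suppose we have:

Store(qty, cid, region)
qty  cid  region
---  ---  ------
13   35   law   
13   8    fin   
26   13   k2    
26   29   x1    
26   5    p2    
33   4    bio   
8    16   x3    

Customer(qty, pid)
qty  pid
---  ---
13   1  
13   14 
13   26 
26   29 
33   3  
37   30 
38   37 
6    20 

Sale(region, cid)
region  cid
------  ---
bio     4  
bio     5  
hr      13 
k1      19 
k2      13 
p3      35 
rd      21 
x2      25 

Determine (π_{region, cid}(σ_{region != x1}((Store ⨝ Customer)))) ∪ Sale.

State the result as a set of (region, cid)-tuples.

{(bio, 4), (bio, 5), (fin, 8), (hr, 13), (k1, 19), (k2, 13), (law, 35), (p2, 5), (p3, 35), (rd, 21), (x2, 25)}

Store ⋈ Customer (natural join on qty): {(13, 35, law, 1), (13, 35, law, 14), (13, 35, law, 26), (13, 8, fin, 1), (13, 8, fin, 14), (13, 8, fin, 26), (26, 13, k2, 29), (26, 29, x1, 29), (26, 5, p2, 29), (33, 4, bio, 3)}
Selection region != x1: {(13, 35, law, 1), (13, 35, law, 14), (13, 35, law, 26), (13, 8, fin, 1), (13, 8, fin, 14), (13, 8, fin, 26), (26, 13, k2, 29), (26, 5, p2, 29), (33, 4, bio, 3)}
π_{region, cid} gives {(bio, 4), (fin, 8), (k2, 13), (law, 35), (p2, 5)} (4 duplicate(s) eliminated).
Set union of the two operands is {(bio, 4), (bio, 5), (fin, 8), (hr, 13), (k1, 19), (k2, 13), (law, 35), (p2, 5), (p3, 35), (rd, 21), (x2, 25)}.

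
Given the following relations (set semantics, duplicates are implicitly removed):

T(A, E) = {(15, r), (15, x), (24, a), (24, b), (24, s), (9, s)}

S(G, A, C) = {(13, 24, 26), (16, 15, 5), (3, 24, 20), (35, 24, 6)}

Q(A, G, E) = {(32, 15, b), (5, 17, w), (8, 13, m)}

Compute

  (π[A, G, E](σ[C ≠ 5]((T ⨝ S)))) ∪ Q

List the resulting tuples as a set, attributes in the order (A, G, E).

T ⋈ S (natural join on A): {(15, r, 16, 5), (15, x, 16, 5), (24, a, 13, 26), (24, a, 3, 20), (24, a, 35, 6), (24, b, 13, 26), (24, b, 3, 20), (24, b, 35, 6), (24, s, 13, 26), (24, s, 3, 20), (24, s, 35, 6)}
Filtering on C ≠ 5 leaves {(24, a, 13, 26), (24, a, 3, 20), (24, a, 35, 6), (24, b, 13, 26), (24, b, 3, 20), (24, b, 35, 6), (24, s, 13, 26), (24, s, 3, 20), (24, s, 35, 6)}.
Keep only column(s) A, G, E: {(24, 13, a), (24, 13, b), (24, 13, s), (24, 3, a), (24, 3, b), (24, 3, s), (24, 35, a), (24, 35, b), (24, 35, s)}
Set union of the two operands is {(24, 13, a), (24, 13, b), (24, 13, s), (24, 3, a), (24, 3, b), (24, 3, s), (24, 35, a), (24, 35, b), (24, 35, s), (32, 15, b), (5, 17, w), (8, 13, m)}.

{(24, 13, a), (24, 13, b), (24, 13, s), (24, 3, a), (24, 3, b), (24, 3, s), (24, 35, a), (24, 35, b), (24, 35, s), (32, 15, b), (5, 17, w), (8, 13, m)}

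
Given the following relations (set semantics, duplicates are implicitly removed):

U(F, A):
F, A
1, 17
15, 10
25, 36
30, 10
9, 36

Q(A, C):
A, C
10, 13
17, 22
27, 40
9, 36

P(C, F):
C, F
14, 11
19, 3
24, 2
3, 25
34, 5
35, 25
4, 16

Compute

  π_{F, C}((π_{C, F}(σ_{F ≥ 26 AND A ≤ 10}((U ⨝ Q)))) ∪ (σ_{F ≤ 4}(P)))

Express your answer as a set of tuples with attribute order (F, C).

U ⋈ Q (natural join on A): {(1, 17, 22), (15, 10, 13), (30, 10, 13)}
σ[F ≥ 26 AND A ≤ 10]: keep tuples satisfying F ≥ 26 AND A ≤ 10 → {(30, 10, 13)}
π[C, F]: project onto (C, F) → {(13, 30)}
σ[F ≤ 4]: keep tuples satisfying F ≤ 4 → {(19, 3), (24, 2)}
Union: {(13, 30)} with {(19, 3), (24, 2)} → {(13, 30), (19, 3), (24, 2)}
π[F, C]: project onto (F, C) → {(2, 24), (3, 19), (30, 13)}

{(2, 24), (3, 19), (30, 13)}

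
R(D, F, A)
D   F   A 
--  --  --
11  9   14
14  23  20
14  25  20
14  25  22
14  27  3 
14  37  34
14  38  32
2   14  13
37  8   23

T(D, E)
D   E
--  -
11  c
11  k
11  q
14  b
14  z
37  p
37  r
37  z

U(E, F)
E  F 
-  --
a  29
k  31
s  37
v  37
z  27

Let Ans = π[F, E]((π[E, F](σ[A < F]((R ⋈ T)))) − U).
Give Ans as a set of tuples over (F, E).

Joining R and T on D yields {(11, 9, 14, c), (11, 9, 14, k), (11, 9, 14, q), (14, 23, 20, b), (14, 23, 20, z), (14, 25, 20, b), (14, 25, 20, z), (14, 25, 22, b), (14, 25, 22, z), (14, 27, 3, b), (14, 27, 3, z), (14, 37, 34, b), (14, 37, 34, z), (14, 38, 32, b), (14, 38, 32, z), (37, 8, 23, p), (37, 8, 23, r), (37, 8, 23, z)}.
Filtering on A < F leaves {(14, 23, 20, b), (14, 23, 20, z), (14, 25, 20, b), (14, 25, 20, z), (14, 25, 22, b), (14, 25, 22, z), (14, 27, 3, b), (14, 27, 3, z), (14, 37, 34, b), (14, 37, 34, z), (14, 38, 32, b), (14, 38, 32, z)}.
Projecting to E, F (2 duplicate(s) eliminated): {(b, 23), (b, 25), (b, 27), (b, 37), (b, 38), (z, 23), (z, 25), (z, 27), (z, 37), (z, 38)}
Difference: {(b, 23), (b, 25), (b, 27), (b, 37), (b, 38), (z, 23), (z, 25), (z, 27), (z, 37), (z, 38)} with {(a, 29), (k, 31), (s, 37), (v, 37), (z, 27)} → {(b, 23), (b, 25), (b, 27), (b, 37), (b, 38), (z, 23), (z, 25), (z, 37), (z, 38)}
Projecting to F, E: {(23, b), (23, z), (25, b), (25, z), (27, b), (37, b), (37, z), (38, b), (38, z)}

{(23, b), (23, z), (25, b), (25, z), (27, b), (37, b), (37, z), (38, b), (38, z)}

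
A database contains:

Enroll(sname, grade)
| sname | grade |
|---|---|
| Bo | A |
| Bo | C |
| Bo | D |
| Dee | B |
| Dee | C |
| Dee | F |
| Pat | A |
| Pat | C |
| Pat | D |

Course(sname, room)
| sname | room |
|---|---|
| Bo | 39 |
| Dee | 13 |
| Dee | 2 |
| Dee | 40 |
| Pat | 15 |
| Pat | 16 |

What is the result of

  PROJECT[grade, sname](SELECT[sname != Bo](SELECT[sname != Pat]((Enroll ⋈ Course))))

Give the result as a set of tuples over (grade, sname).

{(B, Dee), (C, Dee), (F, Dee)}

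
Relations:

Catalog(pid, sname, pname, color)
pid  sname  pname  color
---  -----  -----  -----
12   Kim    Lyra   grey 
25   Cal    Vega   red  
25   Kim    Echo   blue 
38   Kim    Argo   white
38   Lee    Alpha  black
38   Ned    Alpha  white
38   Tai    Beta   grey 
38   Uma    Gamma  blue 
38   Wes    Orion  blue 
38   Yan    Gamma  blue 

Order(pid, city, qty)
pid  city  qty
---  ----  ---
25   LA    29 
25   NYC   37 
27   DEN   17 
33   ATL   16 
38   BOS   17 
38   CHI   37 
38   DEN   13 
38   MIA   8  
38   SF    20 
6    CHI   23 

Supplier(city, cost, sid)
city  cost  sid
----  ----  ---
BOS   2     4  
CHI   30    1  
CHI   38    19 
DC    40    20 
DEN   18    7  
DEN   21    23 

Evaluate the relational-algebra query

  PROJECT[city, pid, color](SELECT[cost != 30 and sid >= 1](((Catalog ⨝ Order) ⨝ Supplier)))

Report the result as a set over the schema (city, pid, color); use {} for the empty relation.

{(BOS, 38, black), (BOS, 38, blue), (BOS, 38, grey), (BOS, 38, white), (CHI, 38, black), (CHI, 38, blue), (CHI, 38, grey), (CHI, 38, white), (DEN, 38, black), (DEN, 38, blue), (DEN, 38, grey), (DEN, 38, white)}

Catalog ⋈ Order (natural join on pid): {(25, Cal, Vega, red, LA, 29), (25, Cal, Vega, red, NYC, 37), (25, Kim, Echo, blue, LA, 29), (25, Kim, Echo, blue, NYC, 37), (38, Kim, Argo, white, BOS, 17), (38, Kim, Argo, white, CHI, 37), (38, Kim, Argo, white, DEN, 13), (38, Kim, Argo, white, MIA, 8), (38, Kim, Argo, white, SF, 20), (38, Lee, Alpha, black, BOS, 17), (38, Lee, Alpha, black, CHI, 37), (38, Lee, Alpha, black, DEN, 13), (38, Lee, Alpha, black, MIA, 8), (38, Lee, Alpha, black, SF, 20), (38, Ned, Alpha, white, BOS, 17), (38, Ned, Alpha, white, CHI, 37), (38, Ned, Alpha, white, DEN, 13), (38, Ned, Alpha, white, MIA, 8), (38, Ned, Alpha, white, SF, 20), (38, Tai, Beta, grey, BOS, 17), (38, Tai, Beta, grey, CHI, 37), (38, Tai, Beta, grey, DEN, 13), (38, Tai, Beta, grey, MIA, 8), (38, Tai, Beta, grey, SF, 20), (38, Uma, Gamma, blue, BOS, 17), (38, Uma, Gamma, blue, CHI, 37), (38, Uma, Gamma, blue, DEN, 13), (38, Uma, Gamma, blue, MIA, 8), (38, Uma, Gamma, blue, SF, 20), (38, Wes, Orion, blue, BOS, 17), (38, Wes, Orion, blue, CHI, 37), (38, Wes, Orion, blue, DEN, 13), (38, Wes, Orion, blue, MIA, 8), (38, Wes, Orion, blue, SF, 20), (38, Yan, Gamma, blue, BOS, 17), (38, Yan, Gamma, blue, CHI, 37), (38, Yan, Gamma, blue, DEN, 13), (38, Yan, Gamma, blue, MIA, 8), (38, Yan, Gamma, blue, SF, 20)}
(Catalog ⨝ Order) ⋈ Supplier (natural join on city): {(38, Kim, Argo, white, BOS, 17, 2, 4), (38, Kim, Argo, white, CHI, 37, 30, 1), (38, Kim, Argo, white, CHI, 37, 38, 19), (38, Kim, Argo, white, DEN, 13, 18, 7), (38, Kim, Argo, white, DEN, 13, 21, 23), (38, Lee, Alpha, black, BOS, 17, 2, 4), (38, Lee, Alpha, black, CHI, 37, 30, 1), (38, Lee, Alpha, black, CHI, 37, 38, 19), (38, Lee, Alpha, black, DEN, 13, 18, 7), (38, Lee, Alpha, black, DEN, 13, 21, 23), (38, Ned, Alpha, white, BOS, 17, 2, 4), (38, Ned, Alpha, white, CHI, 37, 30, 1), (38, Ned, Alpha, white, CHI, 37, 38, 19), (38, Ned, Alpha, white, DEN, 13, 18, 7), (38, Ned, Alpha, white, DEN, 13, 21, 23), (38, Tai, Beta, grey, BOS, 17, 2, 4), (38, Tai, Beta, grey, CHI, 37, 30, 1), (38, Tai, Beta, grey, CHI, 37, 38, 19), (38, Tai, Beta, grey, DEN, 13, 18, 7), (38, Tai, Beta, grey, DEN, 13, 21, 23), (38, Uma, Gamma, blue, BOS, 17, 2, 4), (38, Uma, Gamma, blue, CHI, 37, 30, 1), (38, Uma, Gamma, blue, CHI, 37, 38, 19), (38, Uma, Gamma, blue, DEN, 13, 18, 7), (38, Uma, Gamma, blue, DEN, 13, 21, 23), (38, Wes, Orion, blue, BOS, 17, 2, 4), (38, Wes, Orion, blue, CHI, 37, 30, 1), (38, Wes, Orion, blue, CHI, 37, 38, 19), (38, Wes, Orion, blue, DEN, 13, 18, 7), (38, Wes, Orion, blue, DEN, 13, 21, 23), (38, Yan, Gamma, blue, BOS, 17, 2, 4), (38, Yan, Gamma, blue, CHI, 37, 30, 1), (38, Yan, Gamma, blue, CHI, 37, 38, 19), (38, Yan, Gamma, blue, DEN, 13, 18, 7), (38, Yan, Gamma, blue, DEN, 13, 21, 23)}
Selection cost != 30 and sid >= 1: {(38, Kim, Argo, white, BOS, 17, 2, 4), (38, Kim, Argo, white, CHI, 37, 38, 19), (38, Kim, Argo, white, DEN, 13, 18, 7), (38, Kim, Argo, white, DEN, 13, 21, 23), (38, Lee, Alpha, black, BOS, 17, 2, 4), (38, Lee, Alpha, black, CHI, 37, 38, 19), (38, Lee, Alpha, black, DEN, 13, 18, 7), (38, Lee, Alpha, black, DEN, 13, 21, 23), (38, Ned, Alpha, white, BOS, 17, 2, 4), (38, Ned, Alpha, white, CHI, 37, 38, 19), (38, Ned, Alpha, white, DEN, 13, 18, 7), (38, Ned, Alpha, white, DEN, 13, 21, 23), (38, Tai, Beta, grey, BOS, 17, 2, 4), (38, Tai, Beta, grey, CHI, 37, 38, 19), (38, Tai, Beta, grey, DEN, 13, 18, 7), (38, Tai, Beta, grey, DEN, 13, 21, 23), (38, Uma, Gamma, blue, BOS, 17, 2, 4), (38, Uma, Gamma, blue, CHI, 37, 38, 19), (38, Uma, Gamma, blue, DEN, 13, 18, 7), (38, Uma, Gamma, blue, DEN, 13, 21, 23), (38, Wes, Orion, blue, BOS, 17, 2, 4), (38, Wes, Orion, blue, CHI, 37, 38, 19), (38, Wes, Orion, blue, DEN, 13, 18, 7), (38, Wes, Orion, blue, DEN, 13, 21, 23), (38, Yan, Gamma, blue, BOS, 17, 2, 4), (38, Yan, Gamma, blue, CHI, 37, 38, 19), (38, Yan, Gamma, blue, DEN, 13, 18, 7), (38, Yan, Gamma, blue, DEN, 13, 21, 23)}
π[city, pid, color]: project onto (city, pid, color) (16 duplicate(s) eliminated) → {(BOS, 38, black), (BOS, 38, blue), (BOS, 38, grey), (BOS, 38, white), (CHI, 38, black), (CHI, 38, blue), (CHI, 38, grey), (CHI, 38, white), (DEN, 38, black), (DEN, 38, blue), (DEN, 38, grey), (DEN, 38, white)}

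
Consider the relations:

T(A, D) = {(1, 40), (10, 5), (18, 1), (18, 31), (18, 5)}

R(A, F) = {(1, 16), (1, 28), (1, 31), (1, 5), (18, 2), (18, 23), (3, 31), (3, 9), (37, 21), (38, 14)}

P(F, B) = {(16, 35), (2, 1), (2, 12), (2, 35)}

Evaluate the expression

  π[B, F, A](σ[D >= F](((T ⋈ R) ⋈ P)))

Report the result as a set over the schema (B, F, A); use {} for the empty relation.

{(1, 2, 18), (12, 2, 18), (35, 16, 1), (35, 2, 18)}

T ⋈ R (natural join on A): {(1, 40, 16), (1, 40, 28), (1, 40, 31), (1, 40, 5), (18, 1, 2), (18, 1, 23), (18, 31, 2), (18, 31, 23), (18, 5, 2), (18, 5, 23)}
(T ⋈ R) ⋈ P (natural join on F): {(1, 40, 16, 35), (18, 1, 2, 1), (18, 1, 2, 12), (18, 1, 2, 35), (18, 31, 2, 1), (18, 31, 2, 12), (18, 31, 2, 35), (18, 5, 2, 1), (18, 5, 2, 12), (18, 5, 2, 35)}
Filtering on D >= F leaves {(1, 40, 16, 35), (18, 31, 2, 1), (18, 31, 2, 12), (18, 31, 2, 35), (18, 5, 2, 1), (18, 5, 2, 12), (18, 5, 2, 35)}.
π_{B, F, A} gives {(1, 2, 18), (12, 2, 18), (35, 16, 1), (35, 2, 18)} (3 duplicate(s) eliminated).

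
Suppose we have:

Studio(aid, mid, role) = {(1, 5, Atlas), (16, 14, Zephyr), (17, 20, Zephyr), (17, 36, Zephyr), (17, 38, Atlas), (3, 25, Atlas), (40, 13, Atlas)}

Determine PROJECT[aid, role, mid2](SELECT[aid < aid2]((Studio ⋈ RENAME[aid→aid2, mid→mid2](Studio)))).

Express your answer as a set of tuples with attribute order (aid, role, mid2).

ρ[aid→aid2, mid→mid2]: schema becomes (aid2, mid2, role); tuples unchanged.
Natural join on role: {(1, 5, Atlas, 1, 5), (1, 5, Atlas, 17, 38), (1, 5, Atlas, 3, 25), (1, 5, Atlas, 40, 13), (16, 14, Zephyr, 16, 14), (16, 14, Zephyr, 17, 20), (16, 14, Zephyr, 17, 36), (17, 20, Zephyr, 16, 14), (17, 20, Zephyr, 17, 20), (17, 20, Zephyr, 17, 36), (17, 36, Zephyr, 16, 14), (17, 36, Zephyr, 17, 20), (17, 36, Zephyr, 17, 36), (17, 38, Atlas, 1, 5), (17, 38, Atlas, 17, 38), (17, 38, Atlas, 3, 25), (17, 38, Atlas, 40, 13), (3, 25, Atlas, 1, 5), (3, 25, Atlas, 17, 38), (3, 25, Atlas, 3, 25), (3, 25, Atlas, 40, 13), (40, 13, Atlas, 1, 5), (40, 13, Atlas, 17, 38), (40, 13, Atlas, 3, 25), (40, 13, Atlas, 40, 13)}
σ[aid < aid2]: keep tuples satisfying aid < aid2 → {(1, 5, Atlas, 17, 38), (1, 5, Atlas, 3, 25), (1, 5, Atlas, 40, 13), (16, 14, Zephyr, 17, 20), (16, 14, Zephyr, 17, 36), (17, 38, Atlas, 40, 13), (3, 25, Atlas, 17, 38), (3, 25, Atlas, 40, 13)}
Projecting to aid, role, mid2: {(1, Atlas, 13), (1, Atlas, 25), (1, Atlas, 38), (16, Zephyr, 20), (16, Zephyr, 36), (17, Atlas, 13), (3, Atlas, 13), (3, Atlas, 38)}

{(1, Atlas, 13), (1, Atlas, 25), (1, Atlas, 38), (16, Zephyr, 20), (16, Zephyr, 36), (17, Atlas, 13), (3, Atlas, 13), (3, Atlas, 38)}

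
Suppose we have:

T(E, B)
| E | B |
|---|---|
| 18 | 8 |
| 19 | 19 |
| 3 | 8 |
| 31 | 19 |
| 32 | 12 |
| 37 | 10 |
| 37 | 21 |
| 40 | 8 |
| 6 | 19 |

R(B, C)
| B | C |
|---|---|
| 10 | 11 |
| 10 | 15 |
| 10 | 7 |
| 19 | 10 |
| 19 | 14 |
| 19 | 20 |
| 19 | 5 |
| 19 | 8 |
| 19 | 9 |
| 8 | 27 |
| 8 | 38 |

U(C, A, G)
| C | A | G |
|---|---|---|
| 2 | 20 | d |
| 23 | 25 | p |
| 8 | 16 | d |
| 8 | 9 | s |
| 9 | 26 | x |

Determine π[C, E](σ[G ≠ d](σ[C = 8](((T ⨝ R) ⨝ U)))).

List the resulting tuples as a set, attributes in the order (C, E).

{(8, 19), (8, 31), (8, 6)}

Natural join on B: {(18, 8, 27), (18, 8, 38), (19, 19, 10), (19, 19, 14), (19, 19, 20), (19, 19, 5), (19, 19, 8), (19, 19, 9), (3, 8, 27), (3, 8, 38), (31, 19, 10), (31, 19, 14), (31, 19, 20), (31, 19, 5), (31, 19, 8), (31, 19, 9), (37, 10, 11), (37, 10, 15), (37, 10, 7), (40, 8, 27), (40, 8, 38), (6, 19, 10), (6, 19, 14), (6, 19, 20), (6, 19, 5), (6, 19, 8), (6, 19, 9)}
Natural join on C: {(19, 19, 8, 16, d), (19, 19, 8, 9, s), (19, 19, 9, 26, x), (31, 19, 8, 16, d), (31, 19, 8, 9, s), (31, 19, 9, 26, x), (6, 19, 8, 16, d), (6, 19, 8, 9, s), (6, 19, 9, 26, x)}
Filtering on C = 8 leaves {(19, 19, 8, 16, d), (19, 19, 8, 9, s), (31, 19, 8, 16, d), (31, 19, 8, 9, s), (6, 19, 8, 16, d), (6, 19, 8, 9, s)}.
Filtering on G ≠ d leaves {(19, 19, 8, 9, s), (31, 19, 8, 9, s), (6, 19, 8, 9, s)}.
π[C, E]: project onto (C, E) → {(8, 19), (8, 31), (8, 6)}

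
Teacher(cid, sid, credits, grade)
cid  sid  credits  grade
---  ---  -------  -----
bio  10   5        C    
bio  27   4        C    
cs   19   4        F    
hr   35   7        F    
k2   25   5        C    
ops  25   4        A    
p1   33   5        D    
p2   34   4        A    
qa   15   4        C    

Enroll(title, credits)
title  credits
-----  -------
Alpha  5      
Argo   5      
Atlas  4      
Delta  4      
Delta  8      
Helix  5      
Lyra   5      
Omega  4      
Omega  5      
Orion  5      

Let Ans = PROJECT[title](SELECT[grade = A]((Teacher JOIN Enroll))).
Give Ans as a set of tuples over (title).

{Atlas, Delta, Omega}

Teacher ⋈ Enroll (natural join on credits): {(bio, 10, 5, C, Alpha), (bio, 10, 5, C, Argo), (bio, 10, 5, C, Helix), (bio, 10, 5, C, Lyra), (bio, 10, 5, C, Omega), (bio, 10, 5, C, Orion), (bio, 27, 4, C, Atlas), (bio, 27, 4, C, Delta), (bio, 27, 4, C, Omega), (cs, 19, 4, F, Atlas), (cs, 19, 4, F, Delta), (cs, 19, 4, F, Omega), (k2, 25, 5, C, Alpha), (k2, 25, 5, C, Argo), (k2, 25, 5, C, Helix), (k2, 25, 5, C, Lyra), (k2, 25, 5, C, Omega), (k2, 25, 5, C, Orion), (ops, 25, 4, A, Atlas), (ops, 25, 4, A, Delta), (ops, 25, 4, A, Omega), (p1, 33, 5, D, Alpha), (p1, 33, 5, D, Argo), (p1, 33, 5, D, Helix), (p1, 33, 5, D, Lyra), (p1, 33, 5, D, Omega), (p1, 33, 5, D, Orion), (p2, 34, 4, A, Atlas), (p2, 34, 4, A, Delta), (p2, 34, 4, A, Omega), (qa, 15, 4, C, Atlas), (qa, 15, 4, C, Delta), (qa, 15, 4, C, Omega)}
Selection grade = A: {(ops, 25, 4, A, Atlas), (ops, 25, 4, A, Delta), (ops, 25, 4, A, Omega), (p2, 34, 4, A, Atlas), (p2, 34, 4, A, Delta), (p2, 34, 4, A, Omega)}
Projecting to title (3 duplicate(s) eliminated): {Atlas, Delta, Omega}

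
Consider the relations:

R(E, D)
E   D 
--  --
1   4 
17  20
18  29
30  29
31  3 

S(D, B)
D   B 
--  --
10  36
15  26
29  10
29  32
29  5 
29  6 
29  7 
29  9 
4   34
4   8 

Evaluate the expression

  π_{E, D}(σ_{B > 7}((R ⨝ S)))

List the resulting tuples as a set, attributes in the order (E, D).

Joining R and S on D yields {(1, 4, 34), (1, 4, 8), (18, 29, 10), (18, 29, 32), (18, 29, 5), (18, 29, 6), (18, 29, 7), (18, 29, 9), (30, 29, 10), (30, 29, 32), (30, 29, 5), (30, 29, 6), (30, 29, 7), (30, 29, 9)}.
Selection B > 7: {(1, 4, 34), (1, 4, 8), (18, 29, 10), (18, 29, 32), (18, 29, 9), (30, 29, 10), (30, 29, 32), (30, 29, 9)}
Keep only column(s) E, D (5 duplicate(s) eliminated): {(1, 4), (18, 29), (30, 29)}

{(1, 4), (18, 29), (30, 29)}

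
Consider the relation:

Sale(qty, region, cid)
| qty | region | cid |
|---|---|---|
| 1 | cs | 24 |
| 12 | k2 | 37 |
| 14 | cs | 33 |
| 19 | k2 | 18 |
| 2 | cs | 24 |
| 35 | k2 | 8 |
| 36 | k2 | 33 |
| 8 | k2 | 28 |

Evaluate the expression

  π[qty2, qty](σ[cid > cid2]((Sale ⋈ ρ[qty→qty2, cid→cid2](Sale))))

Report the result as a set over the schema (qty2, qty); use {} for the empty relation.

ρ[qty→qty2, cid→cid2]: schema becomes (qty2, region, cid2); tuples unchanged.
Sale ⋈ ρ[qty→qty2, cid→cid2](Sale) (natural join on region): {(1, cs, 24, 1, 24), (1, cs, 24, 14, 33), (1, cs, 24, 2, 24), (12, k2, 37, 12, 37), (12, k2, 37, 19, 18), (12, k2, 37, 35, 8), (12, k2, 37, 36, 33), (12, k2, 37, 8, 28), (14, cs, 33, 1, 24), (14, cs, 33, 14, 33), (14, cs, 33, 2, 24), (19, k2, 18, 12, 37), (19, k2, 18, 19, 18), (19, k2, 18, 35, 8), (19, k2, 18, 36, 33), (19, k2, 18, 8, 28), (2, cs, 24, 1, 24), (2, cs, 24, 14, 33), (2, cs, 24, 2, 24), (35, k2, 8, 12, 37), (35, k2, 8, 19, 18), (35, k2, 8, 35, 8), (35, k2, 8, 36, 33), (35, k2, 8, 8, 28), (36, k2, 33, 12, 37), (36, k2, 33, 19, 18), (36, k2, 33, 35, 8), (36, k2, 33, 36, 33), (36, k2, 33, 8, 28), (8, k2, 28, 12, 37), (8, k2, 28, 19, 18), (8, k2, 28, 35, 8), (8, k2, 28, 36, 33), (8, k2, 28, 8, 28)}
Selection cid > cid2: {(12, k2, 37, 19, 18), (12, k2, 37, 35, 8), (12, k2, 37, 36, 33), (12, k2, 37, 8, 28), (14, cs, 33, 1, 24), (14, cs, 33, 2, 24), (19, k2, 18, 35, 8), (36, k2, 33, 19, 18), (36, k2, 33, 35, 8), (36, k2, 33, 8, 28), (8, k2, 28, 19, 18), (8, k2, 28, 35, 8)}
Projecting to qty2, qty: {(1, 14), (19, 12), (19, 36), (19, 8), (2, 14), (35, 12), (35, 19), (35, 36), (35, 8), (36, 12), (8, 12), (8, 36)}

{(1, 14), (19, 12), (19, 36), (19, 8), (2, 14), (35, 12), (35, 19), (35, 36), (35, 8), (36, 12), (8, 12), (8, 36)}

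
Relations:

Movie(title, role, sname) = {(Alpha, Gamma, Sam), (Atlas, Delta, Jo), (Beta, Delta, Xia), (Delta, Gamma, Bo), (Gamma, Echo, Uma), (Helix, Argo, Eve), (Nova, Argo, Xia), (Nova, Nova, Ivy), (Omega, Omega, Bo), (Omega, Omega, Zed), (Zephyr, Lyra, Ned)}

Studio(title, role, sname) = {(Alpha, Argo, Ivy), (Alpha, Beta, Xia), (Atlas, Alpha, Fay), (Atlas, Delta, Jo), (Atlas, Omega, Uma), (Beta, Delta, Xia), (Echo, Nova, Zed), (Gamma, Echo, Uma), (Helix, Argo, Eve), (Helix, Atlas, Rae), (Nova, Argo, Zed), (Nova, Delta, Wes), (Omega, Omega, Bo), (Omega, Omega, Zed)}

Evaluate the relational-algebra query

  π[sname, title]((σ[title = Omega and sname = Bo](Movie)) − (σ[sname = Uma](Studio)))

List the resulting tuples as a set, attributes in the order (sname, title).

{(Bo, Omega)}

Apply σ_{title = Omega and sname = Bo}; surviving tuples: {(Omega, Omega, Bo)}
Apply σ_{sname = Uma}; surviving tuples: {(Atlas, Omega, Uma), (Gamma, Echo, Uma)}
Set difference of the two operands is {(Omega, Omega, Bo)}.
π[sname, title]: project onto (sname, title) → {(Bo, Omega)}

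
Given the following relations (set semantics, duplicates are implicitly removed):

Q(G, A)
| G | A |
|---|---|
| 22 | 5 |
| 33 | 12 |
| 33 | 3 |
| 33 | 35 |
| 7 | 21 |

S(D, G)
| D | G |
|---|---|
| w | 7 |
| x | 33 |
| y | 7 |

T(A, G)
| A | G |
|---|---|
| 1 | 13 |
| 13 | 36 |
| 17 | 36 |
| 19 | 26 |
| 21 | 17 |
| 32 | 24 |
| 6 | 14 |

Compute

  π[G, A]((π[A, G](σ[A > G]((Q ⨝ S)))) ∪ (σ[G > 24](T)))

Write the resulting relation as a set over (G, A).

{(26, 19), (33, 35), (36, 13), (36, 17), (7, 21)}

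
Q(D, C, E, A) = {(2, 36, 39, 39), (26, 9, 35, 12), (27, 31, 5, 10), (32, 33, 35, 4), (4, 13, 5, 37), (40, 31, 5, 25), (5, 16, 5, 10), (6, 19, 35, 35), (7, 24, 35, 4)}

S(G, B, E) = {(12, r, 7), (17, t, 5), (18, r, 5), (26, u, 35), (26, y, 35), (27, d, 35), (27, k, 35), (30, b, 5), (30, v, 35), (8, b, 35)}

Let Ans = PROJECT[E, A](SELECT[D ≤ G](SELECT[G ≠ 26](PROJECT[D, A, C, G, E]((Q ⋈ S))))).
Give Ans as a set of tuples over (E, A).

Natural join on E: {(26, 9, 35, 12, 26, u), (26, 9, 35, 12, 26, y), (26, 9, 35, 12, 27, d), (26, 9, 35, 12, 27, k), (26, 9, 35, 12, 30, v), (26, 9, 35, 12, 8, b), (27, 31, 5, 10, 17, t), (27, 31, 5, 10, 18, r), (27, 31, 5, 10, 30, b), (32, 33, 35, 4, 26, u), (32, 33, 35, 4, 26, y), (32, 33, 35, 4, 27, d), (32, 33, 35, 4, 27, k), (32, 33, 35, 4, 30, v), (32, 33, 35, 4, 8, b), (4, 13, 5, 37, 17, t), (4, 13, 5, 37, 18, r), (4, 13, 5, 37, 30, b), (40, 31, 5, 25, 17, t), (40, 31, 5, 25, 18, r), (40, 31, 5, 25, 30, b), (5, 16, 5, 10, 17, t), (5, 16, 5, 10, 18, r), (5, 16, 5, 10, 30, b), (6, 19, 35, 35, 26, u), (6, 19, 35, 35, 26, y), (6, 19, 35, 35, 27, d), (6, 19, 35, 35, 27, k), (6, 19, 35, 35, 30, v), (6, 19, 35, 35, 8, b), (7, 24, 35, 4, 26, u), (7, 24, 35, 4, 26, y), (7, 24, 35, 4, 27, d), (7, 24, 35, 4, 27, k), (7, 24, 35, 4, 30, v), (7, 24, 35, 4, 8, b)}
π[D, A, C, G, E]: project onto (D, A, C, G, E) (8 duplicate(s) eliminated) → {(26, 12, 9, 26, 35), (26, 12, 9, 27, 35), (26, 12, 9, 30, 35), (26, 12, 9, 8, 35), (27, 10, 31, 17, 5), (27, 10, 31, 18, 5), (27, 10, 31, 30, 5), (32, 4, 33, 26, 35), (32, 4, 33, 27, 35), (32, 4, 33, 30, 35), (32, 4, 33, 8, 35), (4, 37, 13, 17, 5), (4, 37, 13, 18, 5), (4, 37, 13, 30, 5), (40, 25, 31, 17, 5), (40, 25, 31, 18, 5), (40, 25, 31, 30, 5), (5, 10, 16, 17, 5), (5, 10, 16, 18, 5), (5, 10, 16, 30, 5), (6, 35, 19, 26, 35), (6, 35, 19, 27, 35), (6, 35, 19, 30, 35), (6, 35, 19, 8, 35), (7, 4, 24, 26, 35), (7, 4, 24, 27, 35), (7, 4, 24, 30, 35), (7, 4, 24, 8, 35)}
Filtering on G ≠ 26 leaves {(26, 12, 9, 27, 35), (26, 12, 9, 30, 35), (26, 12, 9, 8, 35), (27, 10, 31, 17, 5), (27, 10, 31, 18, 5), (27, 10, 31, 30, 5), (32, 4, 33, 27, 35), (32, 4, 33, 30, 35), (32, 4, 33, 8, 35), (4, 37, 13, 17, 5), (4, 37, 13, 18, 5), (4, 37, 13, 30, 5), (40, 25, 31, 17, 5), (40, 25, 31, 18, 5), (40, 25, 31, 30, 5), (5, 10, 16, 17, 5), (5, 10, 16, 18, 5), (5, 10, 16, 30, 5), (6, 35, 19, 27, 35), (6, 35, 19, 30, 35), (6, 35, 19, 8, 35), (7, 4, 24, 27, 35), (7, 4, 24, 30, 35), (7, 4, 24, 8, 35)}.
Filtering on D ≤ G leaves {(26, 12, 9, 27, 35), (26, 12, 9, 30, 35), (27, 10, 31, 30, 5), (4, 37, 13, 17, 5), (4, 37, 13, 18, 5), (4, 37, 13, 30, 5), (5, 10, 16, 17, 5), (5, 10, 16, 18, 5), (5, 10, 16, 30, 5), (6, 35, 19, 27, 35), (6, 35, 19, 30, 35), (6, 35, 19, 8, 35), (7, 4, 24, 27, 35), (7, 4, 24, 30, 35), (7, 4, 24, 8, 35)}.
π[E, A]: project onto (E, A) (10 duplicate(s) eliminated) → {(35, 12), (35, 35), (35, 4), (5, 10), (5, 37)}

{(35, 12), (35, 35), (35, 4), (5, 10), (5, 37)}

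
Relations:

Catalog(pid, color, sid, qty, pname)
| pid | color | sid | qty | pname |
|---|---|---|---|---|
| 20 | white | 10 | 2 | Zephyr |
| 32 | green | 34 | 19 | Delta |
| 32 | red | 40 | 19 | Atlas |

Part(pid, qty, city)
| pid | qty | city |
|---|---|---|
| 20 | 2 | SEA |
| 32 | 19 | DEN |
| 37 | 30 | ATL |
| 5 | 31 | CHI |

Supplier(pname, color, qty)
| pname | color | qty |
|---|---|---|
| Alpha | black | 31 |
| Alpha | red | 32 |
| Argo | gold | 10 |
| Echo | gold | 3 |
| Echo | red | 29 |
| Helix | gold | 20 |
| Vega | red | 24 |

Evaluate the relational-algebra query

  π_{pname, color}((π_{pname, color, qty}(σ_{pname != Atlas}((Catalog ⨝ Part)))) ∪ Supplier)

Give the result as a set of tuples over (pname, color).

{(Alpha, black), (Alpha, red), (Argo, gold), (Delta, green), (Echo, gold), (Echo, red), (Helix, gold), (Vega, red), (Zephyr, white)}

Catalog ⋈ Part (natural join on pid, qty): {(20, white, 10, 2, Zephyr, SEA), (32, green, 34, 19, Delta, DEN), (32, red, 40, 19, Atlas, DEN)}
Selection pname != Atlas: {(20, white, 10, 2, Zephyr, SEA), (32, green, 34, 19, Delta, DEN)}
π_{pname, color, qty} gives {(Delta, green, 19), (Zephyr, white, 2)}.
Union: {(Delta, green, 19), (Zephyr, white, 2)} with {(Alpha, black, 31), (Alpha, red, 32), (Argo, gold, 10), (Echo, gold, 3), (Echo, red, 29), (Helix, gold, 20), (Vega, red, 24)} → {(Alpha, black, 31), (Alpha, red, 32), (Argo, gold, 10), (Delta, green, 19), (Echo, gold, 3), (Echo, red, 29), (Helix, gold, 20), (Vega, red, 24), (Zephyr, white, 2)}
π_{pname, color} gives {(Alpha, black), (Alpha, red), (Argo, gold), (Delta, green), (Echo, gold), (Echo, red), (Helix, gold), (Vega, red), (Zephyr, white)}.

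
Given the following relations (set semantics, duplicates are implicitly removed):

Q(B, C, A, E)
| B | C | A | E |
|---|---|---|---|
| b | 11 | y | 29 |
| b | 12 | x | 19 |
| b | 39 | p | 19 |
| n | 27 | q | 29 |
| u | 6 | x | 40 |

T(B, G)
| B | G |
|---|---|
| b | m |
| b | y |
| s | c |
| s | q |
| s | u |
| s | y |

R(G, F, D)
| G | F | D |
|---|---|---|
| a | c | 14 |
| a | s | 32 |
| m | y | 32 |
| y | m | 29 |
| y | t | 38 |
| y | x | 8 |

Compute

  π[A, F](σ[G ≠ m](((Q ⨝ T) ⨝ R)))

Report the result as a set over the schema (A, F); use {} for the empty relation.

{(p, m), (p, t), (p, x), (x, m), (x, t), (x, x), (y, m), (y, t), (y, x)}

Q ⋈ T (natural join on B): {(b, 11, y, 29, m), (b, 11, y, 29, y), (b, 12, x, 19, m), (b, 12, x, 19, y), (b, 39, p, 19, m), (b, 39, p, 19, y)}
(Q ⨝ T) ⋈ R (natural join on G): {(b, 11, y, 29, m, y, 32), (b, 11, y, 29, y, m, 29), (b, 11, y, 29, y, t, 38), (b, 11, y, 29, y, x, 8), (b, 12, x, 19, m, y, 32), (b, 12, x, 19, y, m, 29), (b, 12, x, 19, y, t, 38), (b, 12, x, 19, y, x, 8), (b, 39, p, 19, m, y, 32), (b, 39, p, 19, y, m, 29), (b, 39, p, 19, y, t, 38), (b, 39, p, 19, y, x, 8)}
Selection G ≠ m: {(b, 11, y, 29, y, m, 29), (b, 11, y, 29, y, t, 38), (b, 11, y, 29, y, x, 8), (b, 12, x, 19, y, m, 29), (b, 12, x, 19, y, t, 38), (b, 12, x, 19, y, x, 8), (b, 39, p, 19, y, m, 29), (b, 39, p, 19, y, t, 38), (b, 39, p, 19, y, x, 8)}
π_{A, F} gives {(p, m), (p, t), (p, x), (x, m), (x, t), (x, x), (y, m), (y, t), (y, x)}.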